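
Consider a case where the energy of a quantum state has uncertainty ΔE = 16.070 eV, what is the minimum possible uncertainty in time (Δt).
20.480 as

Using the energy-time uncertainty principle:
ΔEΔt ≥ ℏ/2

The minimum uncertainty in time is:
Δt_min = ℏ/(2ΔE)
Δt_min = (1.055e-34 J·s) / (2 × 2.575e-18 J)
Δt_min = 2.048e-17 s = 20.480 as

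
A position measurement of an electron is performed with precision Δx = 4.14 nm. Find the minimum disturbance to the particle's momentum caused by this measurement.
1.274 × 10^-26 kg·m/s

The uncertainty principle implies that measuring position disturbs momentum:
ΔxΔp ≥ ℏ/2

When we measure position with precision Δx, we necessarily introduce a momentum uncertainty:
Δp ≥ ℏ/(2Δx)
Δp_min = (1.055e-34 J·s) / (2 × 4.140e-09 m)
Δp_min = 1.274e-26 kg·m/s

The more precisely we measure position, the greater the momentum disturbance.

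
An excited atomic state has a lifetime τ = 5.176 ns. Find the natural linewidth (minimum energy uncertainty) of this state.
63.583 neV

Using the energy-time uncertainty principle:
ΔEΔt ≥ ℏ/2

The lifetime τ represents the time uncertainty Δt.
The natural linewidth (minimum energy uncertainty) is:

ΔE = ℏ/(2τ)
ΔE = (1.055e-34 J·s) / (2 × 5.176e-09 s)
ΔE = 1.019e-26 J = 63.583 neV

This natural linewidth limits the precision of spectroscopic measurements.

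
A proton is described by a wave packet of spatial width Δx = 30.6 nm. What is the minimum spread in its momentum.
1.723 × 10^-27 kg·m/s

For a wave packet, the spatial width Δx and momentum spread Δp are related by the uncertainty principle:
ΔxΔp ≥ ℏ/2

The minimum momentum spread is:
Δp_min = ℏ/(2Δx)
Δp_min = (1.055e-34 J·s) / (2 × 3.060e-08 m)
Δp_min = 1.723e-27 kg·m/s

A wave packet cannot have both a well-defined position and well-defined momentum.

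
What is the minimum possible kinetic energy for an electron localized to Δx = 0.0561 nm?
3.026 eV

Localizing a particle requires giving it sufficient momentum uncertainty:

1. From uncertainty principle: Δp ≥ ℏ/(2Δx)
   Δp_min = (1.055e-34 J·s) / (2 × 5.610e-11 m)
   Δp_min = 9.399e-25 kg·m/s

2. This momentum uncertainty corresponds to kinetic energy:
   KE ≈ (Δp)²/(2m) = (9.399e-25)²/(2 × 9.109e-31 kg)
   KE = 4.849e-19 J = 3.026 eV

Tighter localization requires more energy.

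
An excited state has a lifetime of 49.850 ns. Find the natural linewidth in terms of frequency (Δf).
1.596 MHz

Using the energy-time uncertainty principle and E = hf:
ΔEΔt ≥ ℏ/2
hΔf·Δt ≥ ℏ/2

The minimum frequency uncertainty is:
Δf = ℏ/(2hτ) = 1/(4πτ)
Δf = 1/(4π × 4.985e-08 s)
Δf = 1.596e+06 Hz = 1.596 MHz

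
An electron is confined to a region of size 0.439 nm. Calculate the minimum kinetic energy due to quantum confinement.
49.424 meV

Using the uncertainty principle:

1. Position uncertainty: Δx ≈ 4.390e-10 m
2. Minimum momentum uncertainty: Δp = ℏ/(2Δx) = 1.201e-25 kg·m/s
3. Minimum kinetic energy:
   KE = (Δp)²/(2m) = (1.201e-25)²/(2 × 9.109e-31 kg)
   KE = 7.919e-21 J = 49.424 meV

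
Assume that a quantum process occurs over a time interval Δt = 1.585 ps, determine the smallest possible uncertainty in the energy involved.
207.638 μeV

Using the energy-time uncertainty principle:
ΔEΔt ≥ ℏ/2

The minimum uncertainty in energy is:
ΔE_min = ℏ/(2Δt)
ΔE_min = (1.055e-34 J·s) / (2 × 1.585e-12 s)
ΔE_min = 3.327e-23 J = 207.638 μeV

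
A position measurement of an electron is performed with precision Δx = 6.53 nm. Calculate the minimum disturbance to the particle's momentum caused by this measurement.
8.075 × 10^-27 kg·m/s

The uncertainty principle implies that measuring position disturbs momentum:
ΔxΔp ≥ ℏ/2

When we measure position with precision Δx, we necessarily introduce a momentum uncertainty:
Δp ≥ ℏ/(2Δx)
Δp_min = (1.055e-34 J·s) / (2 × 6.530e-09 m)
Δp_min = 8.075e-27 kg·m/s

The more precisely we measure position, the greater the momentum disturbance.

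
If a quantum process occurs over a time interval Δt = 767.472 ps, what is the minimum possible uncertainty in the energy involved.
428.818 neV

Using the energy-time uncertainty principle:
ΔEΔt ≥ ℏ/2

The minimum uncertainty in energy is:
ΔE_min = ℏ/(2Δt)
ΔE_min = (1.055e-34 J·s) / (2 × 7.675e-10 s)
ΔE_min = 6.870e-26 J = 428.818 neV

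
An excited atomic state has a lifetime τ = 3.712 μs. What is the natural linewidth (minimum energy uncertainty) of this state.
88.660 peV

Using the energy-time uncertainty principle:
ΔEΔt ≥ ℏ/2

The lifetime τ represents the time uncertainty Δt.
The natural linewidth (minimum energy uncertainty) is:

ΔE = ℏ/(2τ)
ΔE = (1.055e-34 J·s) / (2 × 3.712e-06 s)
ΔE = 1.420e-29 J = 88.660 peV

This natural linewidth limits the precision of spectroscopic measurements.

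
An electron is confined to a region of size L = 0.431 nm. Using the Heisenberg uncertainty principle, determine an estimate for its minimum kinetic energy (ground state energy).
51.275 meV

Using the uncertainty principle to estimate ground state energy:

1. The position uncertainty is approximately the confinement size:
   Δx ≈ L = 4.310e-10 m

2. From ΔxΔp ≥ ℏ/2, the minimum momentum uncertainty is:
   Δp ≈ ℏ/(2L) = 1.223e-25 kg·m/s

3. The kinetic energy is approximately:
   KE ≈ (Δp)²/(2m) = (1.223e-25)²/(2 × 9.109e-31 kg)
   KE ≈ 8.215e-21 J = 51.275 meV

This is an order-of-magnitude estimate of the ground state energy.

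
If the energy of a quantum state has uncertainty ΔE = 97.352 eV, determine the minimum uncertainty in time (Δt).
3.381 as

Using the energy-time uncertainty principle:
ΔEΔt ≥ ℏ/2

The minimum uncertainty in time is:
Δt_min = ℏ/(2ΔE)
Δt_min = (1.055e-34 J·s) / (2 × 1.560e-17 J)
Δt_min = 3.381e-18 s = 3.381 as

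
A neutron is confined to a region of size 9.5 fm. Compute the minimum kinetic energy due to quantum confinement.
57.400 keV

Using the uncertainty principle:

1. Position uncertainty: Δx ≈ 9.500e-15 m
2. Minimum momentum uncertainty: Δp = ℏ/(2Δx) = 5.550e-21 kg·m/s
3. Minimum kinetic energy:
   KE = (Δp)²/(2m) = (5.550e-21)²/(2 × 1.675e-27 kg)
   KE = 9.196e-15 J = 57.400 keV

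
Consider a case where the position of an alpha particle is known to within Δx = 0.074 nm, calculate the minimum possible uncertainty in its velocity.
107.236 m/s

Using the Heisenberg uncertainty principle and Δp = mΔv:
ΔxΔp ≥ ℏ/2
Δx(mΔv) ≥ ℏ/2

The minimum uncertainty in velocity is:
Δv_min = ℏ/(2mΔx)
Δv_min = (1.055e-34 J·s) / (2 × 6.645e-27 kg × 7.400e-11 m)
Δv_min = 1.072e+02 m/s = 107.236 m/s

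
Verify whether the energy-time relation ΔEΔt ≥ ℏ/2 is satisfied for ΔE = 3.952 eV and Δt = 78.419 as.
No, it violates the uncertainty relation.

Calculate the product ΔEΔt:
ΔE = 3.952 eV = 6.332e-19 J
ΔEΔt = (6.332e-19 J) × (7.842e-17 s)
ΔEΔt = 4.965e-35 J·s

Compare to the minimum allowed value ℏ/2:
ℏ/2 = 5.273e-35 J·s

Since ΔEΔt = 4.965e-35 J·s < 5.273e-35 J·s = ℏ/2,
this violates the uncertainty relation.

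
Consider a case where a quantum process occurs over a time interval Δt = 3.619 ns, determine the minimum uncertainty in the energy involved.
90.938 neV

Using the energy-time uncertainty principle:
ΔEΔt ≥ ℏ/2

The minimum uncertainty in energy is:
ΔE_min = ℏ/(2Δt)
ΔE_min = (1.055e-34 J·s) / (2 × 3.619e-09 s)
ΔE_min = 1.457e-26 J = 90.938 neV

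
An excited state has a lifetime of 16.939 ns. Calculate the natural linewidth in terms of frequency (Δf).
4.698 MHz

Using the energy-time uncertainty principle and E = hf:
ΔEΔt ≥ ℏ/2
hΔf·Δt ≥ ℏ/2

The minimum frequency uncertainty is:
Δf = ℏ/(2hτ) = 1/(4πτ)
Δf = 1/(4π × 1.694e-08 s)
Δf = 4.698e+06 Hz = 4.698 MHz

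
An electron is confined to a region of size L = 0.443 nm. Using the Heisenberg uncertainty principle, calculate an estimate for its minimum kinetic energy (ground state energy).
48.535 meV

Using the uncertainty principle to estimate ground state energy:

1. The position uncertainty is approximately the confinement size:
   Δx ≈ L = 4.430e-10 m

2. From ΔxΔp ≥ ℏ/2, the minimum momentum uncertainty is:
   Δp ≈ ℏ/(2L) = 1.190e-25 kg·m/s

3. The kinetic energy is approximately:
   KE ≈ (Δp)²/(2m) = (1.190e-25)²/(2 × 9.109e-31 kg)
   KE ≈ 7.776e-21 J = 48.535 meV

This is an order-of-magnitude estimate of the ground state energy.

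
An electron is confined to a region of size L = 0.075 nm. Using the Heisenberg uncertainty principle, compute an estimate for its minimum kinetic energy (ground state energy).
1.693 eV

Using the uncertainty principle to estimate ground state energy:

1. The position uncertainty is approximately the confinement size:
   Δx ≈ L = 7.500e-11 m

2. From ΔxΔp ≥ ℏ/2, the minimum momentum uncertainty is:
   Δp ≈ ℏ/(2L) = 7.030e-25 kg·m/s

3. The kinetic energy is approximately:
   KE ≈ (Δp)²/(2m) = (7.030e-25)²/(2 × 9.109e-31 kg)
   KE ≈ 2.713e-19 J = 1.693 eV

This is an order-of-magnitude estimate of the ground state energy.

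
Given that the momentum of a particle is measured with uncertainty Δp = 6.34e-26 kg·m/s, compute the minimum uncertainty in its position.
831.681 pm

Using the Heisenberg uncertainty principle:
ΔxΔp ≥ ℏ/2

The minimum uncertainty in position is:
Δx_min = ℏ/(2Δp)
Δx_min = (1.055e-34 J·s) / (2 × 6.340e-26 kg·m/s)
Δx_min = 8.317e-10 m = 831.681 pm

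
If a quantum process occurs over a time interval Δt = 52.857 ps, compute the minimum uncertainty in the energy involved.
6.226 μeV

Using the energy-time uncertainty principle:
ΔEΔt ≥ ℏ/2

The minimum uncertainty in energy is:
ΔE_min = ℏ/(2Δt)
ΔE_min = (1.055e-34 J·s) / (2 × 5.286e-11 s)
ΔE_min = 9.976e-25 J = 6.226 μeV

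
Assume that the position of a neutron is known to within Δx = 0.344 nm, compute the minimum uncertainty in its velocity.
91.515 m/s

Using the Heisenberg uncertainty principle and Δp = mΔv:
ΔxΔp ≥ ℏ/2
Δx(mΔv) ≥ ℏ/2

The minimum uncertainty in velocity is:
Δv_min = ℏ/(2mΔx)
Δv_min = (1.055e-34 J·s) / (2 × 1.675e-27 kg × 3.440e-10 m)
Δv_min = 9.151e+01 m/s = 91.515 m/s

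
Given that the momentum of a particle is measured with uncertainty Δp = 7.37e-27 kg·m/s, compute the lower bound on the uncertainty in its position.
7.154 nm

Using the Heisenberg uncertainty principle:
ΔxΔp ≥ ℏ/2

The minimum uncertainty in position is:
Δx_min = ℏ/(2Δp)
Δx_min = (1.055e-34 J·s) / (2 × 7.370e-27 kg·m/s)
Δx_min = 7.154e-09 m = 7.154 nm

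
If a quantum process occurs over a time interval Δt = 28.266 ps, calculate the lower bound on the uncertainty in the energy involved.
11.643 μeV

Using the energy-time uncertainty principle:
ΔEΔt ≥ ℏ/2

The minimum uncertainty in energy is:
ΔE_min = ℏ/(2Δt)
ΔE_min = (1.055e-34 J·s) / (2 × 2.827e-11 s)
ΔE_min = 1.865e-24 J = 11.643 μeV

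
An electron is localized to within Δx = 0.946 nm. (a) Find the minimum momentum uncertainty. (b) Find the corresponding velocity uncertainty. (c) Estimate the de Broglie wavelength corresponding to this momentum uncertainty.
(a) Δp_min = 5.574 × 10^-26 kg·m/s
(b) Δv_min = 61.188 km/s
(c) λ_dB = 11.888 nm

Step-by-step:

(a) From the uncertainty principle:
Δp_min = ℏ/(2Δx) = (1.055e-34 J·s)/(2 × 9.460e-10 m) = 5.574e-26 kg·m/s

(b) The velocity uncertainty:
Δv = Δp/m = (5.574e-26 kg·m/s)/(9.109e-31 kg) = 6.119e+04 m/s = 61.188 km/s

(c) The de Broglie wavelength for this momentum:
λ = h/p = (6.626e-34 J·s)/(5.574e-26 kg·m/s) = 1.189e-08 m = 11.888 nm

Note: The de Broglie wavelength is comparable to the localization size, as expected from wave-particle duality.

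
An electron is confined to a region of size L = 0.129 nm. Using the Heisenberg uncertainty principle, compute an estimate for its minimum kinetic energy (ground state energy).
572.379 meV

Using the uncertainty principle to estimate ground state energy:

1. The position uncertainty is approximately the confinement size:
   Δx ≈ L = 1.290e-10 m

2. From ΔxΔp ≥ ℏ/2, the minimum momentum uncertainty is:
   Δp ≈ ℏ/(2L) = 4.087e-25 kg·m/s

3. The kinetic energy is approximately:
   KE ≈ (Δp)²/(2m) = (4.087e-25)²/(2 × 9.109e-31 kg)
   KE ≈ 9.171e-20 J = 572.379 meV

This is an order-of-magnitude estimate of the ground state energy.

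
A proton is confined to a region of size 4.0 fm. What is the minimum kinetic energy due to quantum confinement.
324.216 keV

Using the uncertainty principle:

1. Position uncertainty: Δx ≈ 4.000e-15 m
2. Minimum momentum uncertainty: Δp = ℏ/(2Δx) = 1.318e-20 kg·m/s
3. Minimum kinetic energy:
   KE = (Δp)²/(2m) = (1.318e-20)²/(2 × 1.673e-27 kg)
   KE = 5.195e-14 J = 324.216 keV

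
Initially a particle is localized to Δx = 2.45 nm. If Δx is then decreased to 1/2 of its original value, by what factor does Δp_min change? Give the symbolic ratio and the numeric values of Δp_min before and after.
Original Δp_min = 2.152 × 10^-26 kg·m/s; new Δp'_min = 4.304 × 10^-26 kg·m/s; ratio Δp'_min/Δp_min = 2.

From the uncertainty principle ΔxΔp ≥ ℏ/2, the minimum momentum uncertainty is Δp_min = ℏ/(2Δx).

Original (Δx = 2.45 nm = 2.450e-09 m):
Δp_min = (1.055e-34 J·s)/(2 × 2.450e-09 m) = 2.152e-26 kg·m/s

When Δx → (1/2)Δx:
Δp'_min = ℏ/(2 × (1/2)Δx) = 2 × ℏ/(2Δx) = 2 × Δp_min
Δp'_min = 2 × 2.152e-26 kg·m/s = 4.304e-26 kg·m/s

Since Δp_min ∝ 1/Δx, when Δx is decreased to 1/2 of its original value, Δp_min increases to 2 times its original value.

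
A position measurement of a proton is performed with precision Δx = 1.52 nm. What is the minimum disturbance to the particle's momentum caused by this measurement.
3.469 × 10^-26 kg·m/s

The uncertainty principle implies that measuring position disturbs momentum:
ΔxΔp ≥ ℏ/2

When we measure position with precision Δx, we necessarily introduce a momentum uncertainty:
Δp ≥ ℏ/(2Δx)
Δp_min = (1.055e-34 J·s) / (2 × 1.520e-09 m)
Δp_min = 3.469e-26 kg·m/s

The more precisely we measure position, the greater the momentum disturbance.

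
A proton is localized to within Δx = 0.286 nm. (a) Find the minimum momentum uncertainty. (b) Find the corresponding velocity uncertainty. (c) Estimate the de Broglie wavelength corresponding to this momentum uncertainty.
(a) Δp_min = 1.844 × 10^-25 kg·m/s
(b) Δv_min = 110.226 m/s
(c) λ_dB = 3.594 nm

Step-by-step:

(a) From the uncertainty principle:
Δp_min = ℏ/(2Δx) = (1.055e-34 J·s)/(2 × 2.860e-10 m) = 1.844e-25 kg·m/s

(b) The velocity uncertainty:
Δv = Δp/m = (1.844e-25 kg·m/s)/(1.673e-27 kg) = 1.102e+02 m/s = 110.226 m/s

(c) The de Broglie wavelength for this momentum:
λ = h/p = (6.626e-34 J·s)/(1.844e-25 kg·m/s) = 3.594e-09 m = 3.594 nm

Note: The de Broglie wavelength is comparable to the localization size, as expected from wave-particle duality.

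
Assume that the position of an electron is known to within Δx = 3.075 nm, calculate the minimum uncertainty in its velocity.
18.824 km/s

Using the Heisenberg uncertainty principle and Δp = mΔv:
ΔxΔp ≥ ℏ/2
Δx(mΔv) ≥ ℏ/2

The minimum uncertainty in velocity is:
Δv_min = ℏ/(2mΔx)
Δv_min = (1.055e-34 J·s) / (2 × 9.109e-31 kg × 3.075e-09 m)
Δv_min = 1.882e+04 m/s = 18.824 km/s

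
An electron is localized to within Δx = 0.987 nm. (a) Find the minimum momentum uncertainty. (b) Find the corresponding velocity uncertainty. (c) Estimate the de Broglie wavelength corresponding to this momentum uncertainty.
(a) Δp_min = 5.342 × 10^-26 kg·m/s
(b) Δv_min = 58.646 km/s
(c) λ_dB = 12.403 nm

Step-by-step:

(a) From the uncertainty principle:
Δp_min = ℏ/(2Δx) = (1.055e-34 J·s)/(2 × 9.870e-10 m) = 5.342e-26 kg·m/s

(b) The velocity uncertainty:
Δv = Δp/m = (5.342e-26 kg·m/s)/(9.109e-31 kg) = 5.865e+04 m/s = 58.646 km/s

(c) The de Broglie wavelength for this momentum:
λ = h/p = (6.626e-34 J·s)/(5.342e-26 kg·m/s) = 1.240e-08 m = 12.403 nm

Note: The de Broglie wavelength is comparable to the localization size, as expected from wave-particle duality.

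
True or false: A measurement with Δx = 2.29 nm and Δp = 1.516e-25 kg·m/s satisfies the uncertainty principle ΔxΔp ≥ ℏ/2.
Yes, it satisfies the uncertainty principle.

Calculate the product ΔxΔp:
ΔxΔp = (2.290e-09 m) × (1.516e-25 kg·m/s)
ΔxΔp = 3.472e-34 J·s

Compare to the minimum allowed value ℏ/2:
ℏ/2 = 5.273e-35 J·s

Since ΔxΔp = 3.472e-34 J·s ≥ 5.273e-35 J·s = ℏ/2,
the measurement satisfies the uncertainty principle.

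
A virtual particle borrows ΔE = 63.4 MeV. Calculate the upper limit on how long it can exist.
5.191 ys

Using the energy-time uncertainty principle:
ΔEΔt ≥ ℏ/2

For a virtual particle borrowing energy ΔE, the maximum lifetime is:
Δt_max = ℏ/(2ΔE)

Converting energy:
ΔE = 63.4 MeV = 1.016e-11 J

Δt_max = (1.055e-34 J·s) / (2 × 1.016e-11 J)
Δt_max = 5.191e-24 s = 5.191 ys

Virtual particles with higher borrowed energy exist for shorter times.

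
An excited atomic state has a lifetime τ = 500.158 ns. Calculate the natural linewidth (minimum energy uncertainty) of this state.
658.004 peV

Using the energy-time uncertainty principle:
ΔEΔt ≥ ℏ/2

The lifetime τ represents the time uncertainty Δt.
The natural linewidth (minimum energy uncertainty) is:

ΔE = ℏ/(2τ)
ΔE = (1.055e-34 J·s) / (2 × 5.002e-07 s)
ΔE = 1.054e-28 J = 658.004 peV

This natural linewidth limits the precision of spectroscopic measurements.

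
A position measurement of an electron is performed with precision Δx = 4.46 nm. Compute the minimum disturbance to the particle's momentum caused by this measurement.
1.182 × 10^-26 kg·m/s

The uncertainty principle implies that measuring position disturbs momentum:
ΔxΔp ≥ ℏ/2

When we measure position with precision Δx, we necessarily introduce a momentum uncertainty:
Δp ≥ ℏ/(2Δx)
Δp_min = (1.055e-34 J·s) / (2 × 4.460e-09 m)
Δp_min = 1.182e-26 kg·m/s

The more precisely we measure position, the greater the momentum disturbance.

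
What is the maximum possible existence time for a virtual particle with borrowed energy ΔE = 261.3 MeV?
1.259 ys

Using the energy-time uncertainty principle:
ΔEΔt ≥ ℏ/2

For a virtual particle borrowing energy ΔE, the maximum lifetime is:
Δt_max = ℏ/(2ΔE)

Converting energy:
ΔE = 261.3 MeV = 4.186e-11 J

Δt_max = (1.055e-34 J·s) / (2 × 4.186e-11 J)
Δt_max = 1.259e-24 s = 1.259 ys

Virtual particles with higher borrowed energy exist for shorter times.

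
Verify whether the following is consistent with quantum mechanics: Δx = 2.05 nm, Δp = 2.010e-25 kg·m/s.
Yes, it satisfies the uncertainty principle.

Calculate the product ΔxΔp:
ΔxΔp = (2.050e-09 m) × (2.010e-25 kg·m/s)
ΔxΔp = 4.120e-34 J·s

Compare to the minimum allowed value ℏ/2:
ℏ/2 = 5.273e-35 J·s

Since ΔxΔp = 4.120e-34 J·s ≥ 5.273e-35 J·s = ℏ/2,
the measurement satisfies the uncertainty principle.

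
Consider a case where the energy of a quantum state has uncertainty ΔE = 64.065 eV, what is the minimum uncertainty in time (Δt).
5.137 as

Using the energy-time uncertainty principle:
ΔEΔt ≥ ℏ/2

The minimum uncertainty in time is:
Δt_min = ℏ/(2ΔE)
Δt_min = (1.055e-34 J·s) / (2 × 1.026e-17 J)
Δt_min = 5.137e-18 s = 5.137 as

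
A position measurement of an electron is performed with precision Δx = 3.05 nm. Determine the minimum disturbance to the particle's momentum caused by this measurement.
1.729 × 10^-26 kg·m/s

The uncertainty principle implies that measuring position disturbs momentum:
ΔxΔp ≥ ℏ/2

When we measure position with precision Δx, we necessarily introduce a momentum uncertainty:
Δp ≥ ℏ/(2Δx)
Δp_min = (1.055e-34 J·s) / (2 × 3.050e-09 m)
Δp_min = 1.729e-26 kg·m/s

The more precisely we measure position, the greater the momentum disturbance.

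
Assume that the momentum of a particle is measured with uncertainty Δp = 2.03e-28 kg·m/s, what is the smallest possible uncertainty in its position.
259.747 nm

Using the Heisenberg uncertainty principle:
ΔxΔp ≥ ℏ/2

The minimum uncertainty in position is:
Δx_min = ℏ/(2Δp)
Δx_min = (1.055e-34 J·s) / (2 × 2.030e-28 kg·m/s)
Δx_min = 2.597e-07 m = 259.747 nm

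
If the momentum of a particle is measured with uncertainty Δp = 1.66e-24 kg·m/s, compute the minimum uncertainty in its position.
31.764 pm

Using the Heisenberg uncertainty principle:
ΔxΔp ≥ ℏ/2

The minimum uncertainty in position is:
Δx_min = ℏ/(2Δp)
Δx_min = (1.055e-34 J·s) / (2 × 1.660e-24 kg·m/s)
Δx_min = 3.176e-11 m = 31.764 pm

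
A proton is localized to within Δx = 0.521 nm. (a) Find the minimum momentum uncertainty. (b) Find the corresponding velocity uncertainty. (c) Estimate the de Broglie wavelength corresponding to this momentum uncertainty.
(a) Δp_min = 1.012 × 10^-25 kg·m/s
(b) Δv_min = 60.508 m/s
(c) λ_dB = 6.547 nm

Step-by-step:

(a) From the uncertainty principle:
Δp_min = ℏ/(2Δx) = (1.055e-34 J·s)/(2 × 5.210e-10 m) = 1.012e-25 kg·m/s

(b) The velocity uncertainty:
Δv = Δp/m = (1.012e-25 kg·m/s)/(1.673e-27 kg) = 6.051e+01 m/s = 60.508 m/s

(c) The de Broglie wavelength for this momentum:
λ = h/p = (6.626e-34 J·s)/(1.012e-25 kg·m/s) = 6.547e-09 m = 6.547 nm

Note: The de Broglie wavelength is comparable to the localization size, as expected from wave-particle duality.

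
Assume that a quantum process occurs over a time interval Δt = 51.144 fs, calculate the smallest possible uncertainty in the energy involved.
6.435 meV

Using the energy-time uncertainty principle:
ΔEΔt ≥ ℏ/2

The minimum uncertainty in energy is:
ΔE_min = ℏ/(2Δt)
ΔE_min = (1.055e-34 J·s) / (2 × 5.114e-14 s)
ΔE_min = 1.031e-21 J = 6.435 meV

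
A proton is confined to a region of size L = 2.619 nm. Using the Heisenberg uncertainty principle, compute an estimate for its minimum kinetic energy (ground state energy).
756.281 neV

Using the uncertainty principle to estimate ground state energy:

1. The position uncertainty is approximately the confinement size:
   Δx ≈ L = 2.619e-09 m

2. From ΔxΔp ≥ ℏ/2, the minimum momentum uncertainty is:
   Δp ≈ ℏ/(2L) = 2.013e-26 kg·m/s

3. The kinetic energy is approximately:
   KE ≈ (Δp)²/(2m) = (2.013e-26)²/(2 × 1.673e-27 kg)
   KE ≈ 1.212e-25 J = 756.281 neV

This is an order-of-magnitude estimate of the ground state energy.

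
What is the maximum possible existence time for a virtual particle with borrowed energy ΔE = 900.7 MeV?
3.654 × 10^-25 s

Using the energy-time uncertainty principle:
ΔEΔt ≥ ℏ/2

For a virtual particle borrowing energy ΔE, the maximum lifetime is:
Δt_max = ℏ/(2ΔE)

Converting energy:
ΔE = 900.7 MeV = 1.443e-10 J

Δt_max = (1.055e-34 J·s) / (2 × 1.443e-10 J)
Δt_max = 3.654e-25 s = 3.654 × 10^-25 s

Virtual particles with higher borrowed energy exist for shorter times.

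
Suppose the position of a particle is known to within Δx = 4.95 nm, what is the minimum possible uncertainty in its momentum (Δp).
1.065 × 10^-26 kg·m/s

Using the Heisenberg uncertainty principle:
ΔxΔp ≥ ℏ/2

The minimum uncertainty in momentum is:
Δp_min = ℏ/(2Δx)
Δp_min = (1.055e-34 J·s) / (2 × 4.950e-09 m)
Δp_min = 1.065e-26 kg·m/s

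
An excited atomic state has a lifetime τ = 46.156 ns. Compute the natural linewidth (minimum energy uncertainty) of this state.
7.130 neV

Using the energy-time uncertainty principle:
ΔEΔt ≥ ℏ/2

The lifetime τ represents the time uncertainty Δt.
The natural linewidth (minimum energy uncertainty) is:

ΔE = ℏ/(2τ)
ΔE = (1.055e-34 J·s) / (2 × 4.616e-08 s)
ΔE = 1.142e-27 J = 7.130 neV

This natural linewidth limits the precision of spectroscopic measurements.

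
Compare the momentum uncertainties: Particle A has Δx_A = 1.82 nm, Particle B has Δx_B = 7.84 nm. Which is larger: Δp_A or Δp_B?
Particle A has the larger minimum momentum uncertainty, by a factor of 4.31.

For each particle, the minimum momentum uncertainty is Δp_min = ℏ/(2Δx):

Particle A: Δp_A = ℏ/(2×1.820e-09 m) = 2.897e-26 kg·m/s
Particle B: Δp_B = ℏ/(2×7.840e-09 m) = 6.726e-27 kg·m/s

Ratio: Δp_A/Δp_B = 4.31

Since Δp_min ∝ 1/Δx, the particle with smaller position uncertainty (A) has larger momentum uncertainty.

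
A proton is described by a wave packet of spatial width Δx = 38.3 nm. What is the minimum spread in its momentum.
1.377 × 10^-27 kg·m/s

For a wave packet, the spatial width Δx and momentum spread Δp are related by the uncertainty principle:
ΔxΔp ≥ ℏ/2

The minimum momentum spread is:
Δp_min = ℏ/(2Δx)
Δp_min = (1.055e-34 J·s) / (2 × 3.830e-08 m)
Δp_min = 1.377e-27 kg·m/s

A wave packet cannot have both a well-defined position and well-defined momentum.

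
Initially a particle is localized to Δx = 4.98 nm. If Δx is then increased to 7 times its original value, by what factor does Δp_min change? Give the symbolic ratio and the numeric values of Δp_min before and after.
Original Δp_min = 1.059 × 10^-26 kg·m/s; new Δp'_min = 1.513 × 10^-27 kg·m/s; ratio Δp'_min/Δp_min = 1/7.

From the uncertainty principle ΔxΔp ≥ ℏ/2, the minimum momentum uncertainty is Δp_min = ℏ/(2Δx).

Original (Δx = 4.98 nm = 4.980e-09 m):
Δp_min = (1.055e-34 J·s)/(2 × 4.980e-09 m) = 1.059e-26 kg·m/s

When Δx → 7Δx:
Δp'_min = ℏ/(2 × 7Δx) = (1/7) × ℏ/(2Δx) = (1/7) × Δp_min
Δp'_min = 1/7 × 1.059e-26 kg·m/s = 1.513e-27 kg·m/s

Since Δp_min ∝ 1/Δx, when Δx is increased to 7 times its original value, Δp_min decreases to 1/7 of its original value.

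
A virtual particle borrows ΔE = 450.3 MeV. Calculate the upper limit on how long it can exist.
7.309 × 10^-25 s

Using the energy-time uncertainty principle:
ΔEΔt ≥ ℏ/2

For a virtual particle borrowing energy ΔE, the maximum lifetime is:
Δt_max = ℏ/(2ΔE)

Converting energy:
ΔE = 450.3 MeV = 7.215e-11 J

Δt_max = (1.055e-34 J·s) / (2 × 7.215e-11 J)
Δt_max = 7.309e-25 s = 7.309 × 10^-25 s

Virtual particles with higher borrowed energy exist for shorter times.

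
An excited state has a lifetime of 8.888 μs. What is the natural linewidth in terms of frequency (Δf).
8.953 kHz

Using the energy-time uncertainty principle and E = hf:
ΔEΔt ≥ ℏ/2
hΔf·Δt ≥ ℏ/2

The minimum frequency uncertainty is:
Δf = ℏ/(2hτ) = 1/(4πτ)
Δf = 1/(4π × 8.888e-06 s)
Δf = 8.953e+03 Hz = 8.953 kHz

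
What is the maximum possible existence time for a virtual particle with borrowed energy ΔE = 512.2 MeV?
6.425 × 10^-25 s

Using the energy-time uncertainty principle:
ΔEΔt ≥ ℏ/2

For a virtual particle borrowing energy ΔE, the maximum lifetime is:
Δt_max = ℏ/(2ΔE)

Converting energy:
ΔE = 512.2 MeV = 8.206e-11 J

Δt_max = (1.055e-34 J·s) / (2 × 8.206e-11 J)
Δt_max = 6.425e-25 s = 6.425 × 10^-25 s

Virtual particles with higher borrowed energy exist for shorter times.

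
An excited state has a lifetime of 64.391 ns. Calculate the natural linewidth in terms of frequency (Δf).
1.236 MHz

Using the energy-time uncertainty principle and E = hf:
ΔEΔt ≥ ℏ/2
hΔf·Δt ≥ ℏ/2

The minimum frequency uncertainty is:
Δf = ℏ/(2hτ) = 1/(4πτ)
Δf = 1/(4π × 6.439e-08 s)
Δf = 1.236e+06 Hz = 1.236 MHz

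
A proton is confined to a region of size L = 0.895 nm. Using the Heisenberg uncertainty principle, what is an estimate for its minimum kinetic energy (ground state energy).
6.476 μeV

Using the uncertainty principle to estimate ground state energy:

1. The position uncertainty is approximately the confinement size:
   Δx ≈ L = 8.950e-10 m

2. From ΔxΔp ≥ ℏ/2, the minimum momentum uncertainty is:
   Δp ≈ ℏ/(2L) = 5.891e-26 kg·m/s

3. The kinetic energy is approximately:
   KE ≈ (Δp)²/(2m) = (5.891e-26)²/(2 × 1.673e-27 kg)
   KE ≈ 1.038e-24 J = 6.476 μeV

This is an order-of-magnitude estimate of the ground state energy.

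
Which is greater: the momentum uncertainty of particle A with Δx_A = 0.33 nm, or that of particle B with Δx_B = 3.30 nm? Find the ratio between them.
Particle A has the larger minimum momentum uncertainty, by a factor of 10.00.

For each particle, the minimum momentum uncertainty is Δp_min = ℏ/(2Δx):

Particle A: Δp_A = ℏ/(2×3.300e-10 m) = 1.598e-25 kg·m/s
Particle B: Δp_B = ℏ/(2×3.300e-09 m) = 1.598e-26 kg·m/s

Ratio: Δp_A/Δp_B = 10.00

Since Δp_min ∝ 1/Δx, the particle with smaller position uncertainty (A) has larger momentum uncertainty.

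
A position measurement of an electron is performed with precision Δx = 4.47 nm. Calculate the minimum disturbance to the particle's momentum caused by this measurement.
1.180 × 10^-26 kg·m/s

The uncertainty principle implies that measuring position disturbs momentum:
ΔxΔp ≥ ℏ/2

When we measure position with precision Δx, we necessarily introduce a momentum uncertainty:
Δp ≥ ℏ/(2Δx)
Δp_min = (1.055e-34 J·s) / (2 × 4.470e-09 m)
Δp_min = 1.180e-26 kg·m/s

The more precisely we measure position, the greater the momentum disturbance.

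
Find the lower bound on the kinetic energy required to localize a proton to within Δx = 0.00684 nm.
110.877 meV

Localizing a particle requires giving it sufficient momentum uncertainty:

1. From uncertainty principle: Δp ≥ ℏ/(2Δx)
   Δp_min = (1.055e-34 J·s) / (2 × 6.840e-12 m)
   Δp_min = 7.709e-24 kg·m/s

2. This momentum uncertainty corresponds to kinetic energy:
   KE ≈ (Δp)²/(2m) = (7.709e-24)²/(2 × 1.673e-27 kg)
   KE = 1.776e-20 J = 110.877 meV

Tighter localization requires more energy.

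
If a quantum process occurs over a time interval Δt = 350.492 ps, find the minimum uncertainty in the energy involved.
938.983 neV

Using the energy-time uncertainty principle:
ΔEΔt ≥ ℏ/2

The minimum uncertainty in energy is:
ΔE_min = ℏ/(2Δt)
ΔE_min = (1.055e-34 J·s) / (2 × 3.505e-10 s)
ΔE_min = 1.504e-25 J = 938.983 neV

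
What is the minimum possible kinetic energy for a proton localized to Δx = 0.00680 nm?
112.185 meV

Localizing a particle requires giving it sufficient momentum uncertainty:

1. From uncertainty principle: Δp ≥ ℏ/(2Δx)
   Δp_min = (1.055e-34 J·s) / (2 × 6.800e-12 m)
   Δp_min = 7.754e-24 kg·m/s

2. This momentum uncertainty corresponds to kinetic energy:
   KE ≈ (Δp)²/(2m) = (7.754e-24)²/(2 × 1.673e-27 kg)
   KE = 1.797e-20 J = 112.185 meV

Tighter localization requires more energy.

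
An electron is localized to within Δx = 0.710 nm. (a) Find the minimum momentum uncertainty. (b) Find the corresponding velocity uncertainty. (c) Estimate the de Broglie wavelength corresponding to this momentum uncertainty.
(a) Δp_min = 7.427 × 10^-26 kg·m/s
(b) Δv_min = 81.527 km/s
(c) λ_dB = 8.922 nm

Step-by-step:

(a) From the uncertainty principle:
Δp_min = ℏ/(2Δx) = (1.055e-34 J·s)/(2 × 7.100e-10 m) = 7.427e-26 kg·m/s

(b) The velocity uncertainty:
Δv = Δp/m = (7.427e-26 kg·m/s)/(9.109e-31 kg) = 8.153e+04 m/s = 81.527 km/s

(c) The de Broglie wavelength for this momentum:
λ = h/p = (6.626e-34 J·s)/(7.427e-26 kg·m/s) = 8.922e-09 m = 8.922 nm

Note: The de Broglie wavelength is comparable to the localization size, as expected from wave-particle duality.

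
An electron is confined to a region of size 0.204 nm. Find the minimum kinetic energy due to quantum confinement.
228.877 meV

Using the uncertainty principle:

1. Position uncertainty: Δx ≈ 2.040e-10 m
2. Minimum momentum uncertainty: Δp = ℏ/(2Δx) = 2.585e-25 kg·m/s
3. Minimum kinetic energy:
   KE = (Δp)²/(2m) = (2.585e-25)²/(2 × 9.109e-31 kg)
   KE = 3.667e-20 J = 228.877 meV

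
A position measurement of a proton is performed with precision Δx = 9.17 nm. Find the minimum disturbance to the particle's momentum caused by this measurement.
5.750 × 10^-27 kg·m/s

The uncertainty principle implies that measuring position disturbs momentum:
ΔxΔp ≥ ℏ/2

When we measure position with precision Δx, we necessarily introduce a momentum uncertainty:
Δp ≥ ℏ/(2Δx)
Δp_min = (1.055e-34 J·s) / (2 × 9.170e-09 m)
Δp_min = 5.750e-27 kg·m/s

The more precisely we measure position, the greater the momentum disturbance.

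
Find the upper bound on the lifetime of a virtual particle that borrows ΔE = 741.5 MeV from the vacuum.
4.438 × 10^-25 s

Using the energy-time uncertainty principle:
ΔEΔt ≥ ℏ/2

For a virtual particle borrowing energy ΔE, the maximum lifetime is:
Δt_max = ℏ/(2ΔE)

Converting energy:
ΔE = 741.5 MeV = 1.188e-10 J

Δt_max = (1.055e-34 J·s) / (2 × 1.188e-10 J)
Δt_max = 4.438e-25 s = 4.438 × 10^-25 s

Virtual particles with higher borrowed energy exist for shorter times.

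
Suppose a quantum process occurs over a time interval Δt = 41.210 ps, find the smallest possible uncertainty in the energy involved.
7.986 μeV

Using the energy-time uncertainty principle:
ΔEΔt ≥ ℏ/2

The minimum uncertainty in energy is:
ΔE_min = ℏ/(2Δt)
ΔE_min = (1.055e-34 J·s) / (2 × 4.121e-11 s)
ΔE_min = 1.280e-24 J = 7.986 μeV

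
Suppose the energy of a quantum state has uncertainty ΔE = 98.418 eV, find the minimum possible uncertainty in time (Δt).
3.344 as

Using the energy-time uncertainty principle:
ΔEΔt ≥ ℏ/2

The minimum uncertainty in time is:
Δt_min = ℏ/(2ΔE)
Δt_min = (1.055e-34 J·s) / (2 × 1.577e-17 J)
Δt_min = 3.344e-18 s = 3.344 as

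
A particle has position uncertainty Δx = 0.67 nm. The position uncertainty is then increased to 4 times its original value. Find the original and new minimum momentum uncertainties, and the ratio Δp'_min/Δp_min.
Original Δp_min = 7.870 × 10^-26 kg·m/s; new Δp'_min = 1.967 × 10^-26 kg·m/s; ratio Δp'_min/Δp_min = 1/4.

From the uncertainty principle ΔxΔp ≥ ℏ/2, the minimum momentum uncertainty is Δp_min = ℏ/(2Δx).

Original (Δx = 0.67 nm = 6.700e-10 m):
Δp_min = (1.055e-34 J·s)/(2 × 6.700e-10 m) = 7.870e-26 kg·m/s

When Δx → 4Δx:
Δp'_min = ℏ/(2 × 4Δx) = (1/4) × ℏ/(2Δx) = (1/4) × Δp_min
Δp'_min = 1/4 × 7.870e-26 kg·m/s = 1.967e-26 kg·m/s

Since Δp_min ∝ 1/Δx, when Δx is increased to 4 times its original value, Δp_min decreases to 1/4 of its original value.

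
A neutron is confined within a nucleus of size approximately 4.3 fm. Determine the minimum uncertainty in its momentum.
1.226 × 10^-20 kg·m/s

Using the Heisenberg uncertainty principle:
ΔxΔp ≥ ℏ/2

With Δx ≈ L = 4.300e-15 m (the confinement size):
Δp_min = ℏ/(2Δx)
Δp_min = (1.055e-34 J·s) / (2 × 4.300e-15 m)
Δp_min = 1.226e-20 kg·m/s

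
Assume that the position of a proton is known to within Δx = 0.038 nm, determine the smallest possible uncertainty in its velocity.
829.592 m/s

Using the Heisenberg uncertainty principle and Δp = mΔv:
ΔxΔp ≥ ℏ/2
Δx(mΔv) ≥ ℏ/2

The minimum uncertainty in velocity is:
Δv_min = ℏ/(2mΔx)
Δv_min = (1.055e-34 J·s) / (2 × 1.673e-27 kg × 3.800e-11 m)
Δv_min = 8.296e+02 m/s = 829.592 m/s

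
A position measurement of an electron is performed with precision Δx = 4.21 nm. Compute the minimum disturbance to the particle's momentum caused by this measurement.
1.252 × 10^-26 kg·m/s

The uncertainty principle implies that measuring position disturbs momentum:
ΔxΔp ≥ ℏ/2

When we measure position with precision Δx, we necessarily introduce a momentum uncertainty:
Δp ≥ ℏ/(2Δx)
Δp_min = (1.055e-34 J·s) / (2 × 4.210e-09 m)
Δp_min = 1.252e-26 kg·m/s

The more precisely we measure position, the greater the momentum disturbance.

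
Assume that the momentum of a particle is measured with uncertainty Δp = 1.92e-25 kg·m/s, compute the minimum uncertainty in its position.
274.628 pm

Using the Heisenberg uncertainty principle:
ΔxΔp ≥ ℏ/2

The minimum uncertainty in position is:
Δx_min = ℏ/(2Δp)
Δx_min = (1.055e-34 J·s) / (2 × 1.920e-25 kg·m/s)
Δx_min = 2.746e-10 m = 274.628 pm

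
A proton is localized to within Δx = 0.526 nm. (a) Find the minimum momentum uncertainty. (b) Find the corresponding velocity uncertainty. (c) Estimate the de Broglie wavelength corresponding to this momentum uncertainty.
(a) Δp_min = 1.002 × 10^-25 kg·m/s
(b) Δv_min = 59.933 m/s
(c) λ_dB = 6.610 nm

Step-by-step:

(a) From the uncertainty principle:
Δp_min = ℏ/(2Δx) = (1.055e-34 J·s)/(2 × 5.260e-10 m) = 1.002e-25 kg·m/s

(b) The velocity uncertainty:
Δv = Δp/m = (1.002e-25 kg·m/s)/(1.673e-27 kg) = 5.993e+01 m/s = 59.933 m/s

(c) The de Broglie wavelength for this momentum:
λ = h/p = (6.626e-34 J·s)/(1.002e-25 kg·m/s) = 6.610e-09 m = 6.610 nm

Note: The de Broglie wavelength is comparable to the localization size, as expected from wave-particle duality.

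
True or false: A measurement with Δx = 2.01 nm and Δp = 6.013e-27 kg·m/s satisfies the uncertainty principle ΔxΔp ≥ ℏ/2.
No, it violates the uncertainty principle (impossible measurement).

Calculate the product ΔxΔp:
ΔxΔp = (2.010e-09 m) × (6.013e-27 kg·m/s)
ΔxΔp = 1.209e-35 J·s

Compare to the minimum allowed value ℏ/2:
ℏ/2 = 5.273e-35 J·s

Since ΔxΔp = 1.209e-35 J·s < 5.273e-35 J·s = ℏ/2,
the measurement violates the uncertainty principle.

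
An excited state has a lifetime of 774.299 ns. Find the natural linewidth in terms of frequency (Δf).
102.774 kHz

Using the energy-time uncertainty principle and E = hf:
ΔEΔt ≥ ℏ/2
hΔf·Δt ≥ ℏ/2

The minimum frequency uncertainty is:
Δf = ℏ/(2hτ) = 1/(4πτ)
Δf = 1/(4π × 7.743e-07 s)
Δf = 1.028e+05 Hz = 102.774 kHz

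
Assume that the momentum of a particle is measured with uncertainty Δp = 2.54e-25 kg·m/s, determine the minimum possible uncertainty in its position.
207.593 pm

Using the Heisenberg uncertainty principle:
ΔxΔp ≥ ℏ/2

The minimum uncertainty in position is:
Δx_min = ℏ/(2Δp)
Δx_min = (1.055e-34 J·s) / (2 × 2.540e-25 kg·m/s)
Δx_min = 2.076e-10 m = 207.593 pm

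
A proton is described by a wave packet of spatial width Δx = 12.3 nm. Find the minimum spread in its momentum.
4.287 × 10^-27 kg·m/s

For a wave packet, the spatial width Δx and momentum spread Δp are related by the uncertainty principle:
ΔxΔp ≥ ℏ/2

The minimum momentum spread is:
Δp_min = ℏ/(2Δx)
Δp_min = (1.055e-34 J·s) / (2 × 1.230e-08 m)
Δp_min = 4.287e-27 kg·m/s

A wave packet cannot have both a well-defined position and well-defined momentum.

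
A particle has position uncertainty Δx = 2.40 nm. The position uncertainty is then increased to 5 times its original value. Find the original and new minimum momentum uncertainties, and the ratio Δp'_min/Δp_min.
Original Δp_min = 2.197 × 10^-26 kg·m/s; new Δp'_min = 4.394 × 10^-27 kg·m/s; ratio Δp'_min/Δp_min = 1/5.

From the uncertainty principle ΔxΔp ≥ ℏ/2, the minimum momentum uncertainty is Δp_min = ℏ/(2Δx).

Original (Δx = 2.40 nm = 2.400e-09 m):
Δp_min = (1.055e-34 J·s)/(2 × 2.400e-09 m) = 2.197e-26 kg·m/s

When Δx → 5Δx:
Δp'_min = ℏ/(2 × 5Δx) = (1/5) × ℏ/(2Δx) = (1/5) × Δp_min
Δp'_min = 1/5 × 2.197e-26 kg·m/s = 4.394e-27 kg·m/s

Since Δp_min ∝ 1/Δx, when Δx is increased to 5 times its original value, Δp_min decreases to 1/5 of its original value.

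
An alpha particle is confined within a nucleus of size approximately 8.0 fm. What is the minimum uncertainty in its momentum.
6.591 × 10^-21 kg·m/s

Using the Heisenberg uncertainty principle:
ΔxΔp ≥ ℏ/2

With Δx ≈ L = 8.000e-15 m (the confinement size):
Δp_min = ℏ/(2Δx)
Δp_min = (1.055e-34 J·s) / (2 × 8.000e-15 m)
Δp_min = 6.591e-21 kg·m/s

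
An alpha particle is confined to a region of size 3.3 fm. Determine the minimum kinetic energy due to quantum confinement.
119.909 keV

Using the uncertainty principle:

1. Position uncertainty: Δx ≈ 3.300e-15 m
2. Minimum momentum uncertainty: Δp = ℏ/(2Δx) = 1.598e-20 kg·m/s
3. Minimum kinetic energy:
   KE = (Δp)²/(2m) = (1.598e-20)²/(2 × 6.645e-27 kg)
   KE = 1.921e-14 J = 119.909 keV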